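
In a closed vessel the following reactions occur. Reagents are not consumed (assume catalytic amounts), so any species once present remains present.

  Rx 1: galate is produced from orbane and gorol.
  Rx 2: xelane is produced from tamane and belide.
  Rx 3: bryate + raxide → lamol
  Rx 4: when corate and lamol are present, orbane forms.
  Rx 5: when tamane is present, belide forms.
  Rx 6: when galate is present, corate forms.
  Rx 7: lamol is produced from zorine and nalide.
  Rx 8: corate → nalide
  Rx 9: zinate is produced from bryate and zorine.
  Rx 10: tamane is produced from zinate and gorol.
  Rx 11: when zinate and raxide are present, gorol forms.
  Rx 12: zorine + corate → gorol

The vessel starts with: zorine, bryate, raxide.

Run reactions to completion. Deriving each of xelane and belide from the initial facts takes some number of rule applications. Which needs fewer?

belide

belide: bryate and zorine present → zinate forms (Rx 9). zinate and raxide present → gorol forms (Rx 11). zinate and gorol present → tamane forms (Rx 10). tamane present → belide forms (Rx 5). [4 rule applications]
xelane: bryate and zorine present → zinate forms (Rx 9). zinate and raxide present → gorol forms (Rx 11). zinate and gorol present → tamane forms (Rx 10). tamane present → belide forms (Rx 5). tamane and belide present → xelane forms (Rx 2). [5 rule applications]
belide needs fewer.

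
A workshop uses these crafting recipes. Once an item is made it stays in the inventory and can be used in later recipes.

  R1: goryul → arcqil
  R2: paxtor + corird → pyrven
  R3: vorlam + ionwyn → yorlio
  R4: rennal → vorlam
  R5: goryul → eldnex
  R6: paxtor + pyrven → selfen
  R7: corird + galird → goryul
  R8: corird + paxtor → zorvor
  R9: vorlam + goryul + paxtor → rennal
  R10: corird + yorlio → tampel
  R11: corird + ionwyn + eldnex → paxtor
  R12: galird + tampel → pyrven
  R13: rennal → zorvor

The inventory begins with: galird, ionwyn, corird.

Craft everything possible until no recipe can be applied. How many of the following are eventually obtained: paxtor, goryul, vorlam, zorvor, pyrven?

4

Using R7, corird and galird make goryul.
Using R5, goryul makes eldnex.
Using R11, corird, ionwyn, and eldnex make paxtor.
Using R2, paxtor and corird make pyrven.
corird + paxtor → zorvor (R8).
paxtor: reached.
goryul: reached.
vorlam would need rennal (R4), but rennal is never obtained.
zorvor: reached.
pyrven: reached.
Reached: paxtor, goryul, zorvor, and pyrven — 4 of the 5.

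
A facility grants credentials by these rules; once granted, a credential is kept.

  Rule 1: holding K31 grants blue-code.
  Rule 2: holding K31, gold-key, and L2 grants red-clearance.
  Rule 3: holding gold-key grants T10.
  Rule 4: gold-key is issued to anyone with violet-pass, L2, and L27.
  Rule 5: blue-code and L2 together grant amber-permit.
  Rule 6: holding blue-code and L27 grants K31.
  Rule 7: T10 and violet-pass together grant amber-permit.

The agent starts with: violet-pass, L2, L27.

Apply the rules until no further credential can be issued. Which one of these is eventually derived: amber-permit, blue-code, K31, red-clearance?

Holding violet-pass, L2, and L27 grants gold-key (Rule 4).
Holding gold-key grants T10 (Rule 3).
Holding T10 and violet-pass grants amber-permit (Rule 7).
blue-code would need K31 (Rule 1), but K31 is never granted. red-clearance would need K31, gold-key, and L2 (Rule 2), but K31 is never granted. K31 would need blue-code and L27 (Rule 6), but blue-code is never granted.

amber-permit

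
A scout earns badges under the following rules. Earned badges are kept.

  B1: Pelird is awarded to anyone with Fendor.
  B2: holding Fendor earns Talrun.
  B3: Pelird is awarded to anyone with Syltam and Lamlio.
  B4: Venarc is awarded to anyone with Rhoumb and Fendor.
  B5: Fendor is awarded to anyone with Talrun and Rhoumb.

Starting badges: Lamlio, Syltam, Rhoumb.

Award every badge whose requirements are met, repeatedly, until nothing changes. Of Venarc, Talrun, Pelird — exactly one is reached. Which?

With Syltam and Lamlio, Pelird is earned (B3).
Talrun would need Fendor (B2), but Fendor is never earned. Venarc would need Rhoumb and Fendor (B4), but Fendor is never earned.

Pelird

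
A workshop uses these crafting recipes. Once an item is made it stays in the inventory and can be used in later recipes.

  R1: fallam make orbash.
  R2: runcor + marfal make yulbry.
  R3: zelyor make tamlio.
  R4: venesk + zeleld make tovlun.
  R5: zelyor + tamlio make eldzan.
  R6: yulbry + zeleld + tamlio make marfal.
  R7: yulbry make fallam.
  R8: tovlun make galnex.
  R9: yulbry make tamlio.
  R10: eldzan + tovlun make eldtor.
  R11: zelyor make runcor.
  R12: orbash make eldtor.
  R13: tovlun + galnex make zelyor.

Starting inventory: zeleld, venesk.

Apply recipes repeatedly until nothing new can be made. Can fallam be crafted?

No

fallam would need yulbry (R7), but yulbry is never obtained.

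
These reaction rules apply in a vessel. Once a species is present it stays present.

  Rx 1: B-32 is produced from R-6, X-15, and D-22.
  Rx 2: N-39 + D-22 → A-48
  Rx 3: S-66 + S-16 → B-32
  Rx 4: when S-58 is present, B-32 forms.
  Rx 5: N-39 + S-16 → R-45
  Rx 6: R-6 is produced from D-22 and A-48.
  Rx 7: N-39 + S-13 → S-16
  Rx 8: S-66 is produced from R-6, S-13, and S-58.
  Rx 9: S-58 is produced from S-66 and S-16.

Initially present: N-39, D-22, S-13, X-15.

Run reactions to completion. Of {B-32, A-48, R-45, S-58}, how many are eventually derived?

N-39 and S-13 present → S-16 forms (Rx 7).
N-39 and D-22 present → A-48 forms (Rx 2).
D-22 and A-48 present → R-6 forms (Rx 6).
N-39 and S-16 present → R-45 forms (Rx 5).
R-6, X-15, and D-22 present → B-32 forms (Rx 1).
B-32: reached.
A-48: reached.
R-45: reached.
S-58 would need S-66 and S-16 (Rx 9), but S-66 never forms.
Reached: B-32, A-48, and R-45 — 3 of the 4.

3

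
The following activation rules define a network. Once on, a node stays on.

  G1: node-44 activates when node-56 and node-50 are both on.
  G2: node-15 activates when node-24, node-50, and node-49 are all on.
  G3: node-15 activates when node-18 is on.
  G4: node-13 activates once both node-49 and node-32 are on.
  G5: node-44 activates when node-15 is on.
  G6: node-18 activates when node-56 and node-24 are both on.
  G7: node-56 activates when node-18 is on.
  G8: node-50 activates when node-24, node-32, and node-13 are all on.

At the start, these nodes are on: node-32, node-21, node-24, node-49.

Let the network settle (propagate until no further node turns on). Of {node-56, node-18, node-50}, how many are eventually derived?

node-49 and node-32 are on, so node-13 activates (G4).
node-24, node-32, and node-13 are on, so node-50 activates (G8).
node-56 would need node-18 (G7), but node-18 never turns on.
node-18 would need node-56 and node-24 (G6), but node-56 never turns on.
node-50: reached.
Reached: node-50 — 1 of the 3.

1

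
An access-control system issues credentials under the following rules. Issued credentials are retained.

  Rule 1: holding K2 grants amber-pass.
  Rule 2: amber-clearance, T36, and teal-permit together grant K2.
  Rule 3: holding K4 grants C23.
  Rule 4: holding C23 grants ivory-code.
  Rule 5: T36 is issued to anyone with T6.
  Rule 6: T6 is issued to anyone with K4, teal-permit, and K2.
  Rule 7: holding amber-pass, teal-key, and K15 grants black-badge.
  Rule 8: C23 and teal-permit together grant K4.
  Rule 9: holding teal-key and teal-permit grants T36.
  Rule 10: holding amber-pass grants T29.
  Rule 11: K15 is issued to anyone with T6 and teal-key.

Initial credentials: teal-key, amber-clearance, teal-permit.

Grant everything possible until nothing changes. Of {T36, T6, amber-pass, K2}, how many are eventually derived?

Holding teal-key and teal-permit grants T36 (Rule 9).
Holding amber-clearance, T36, and teal-permit grants K2 (Rule 2).
Holding K2 grants amber-pass (Rule 1).
T36: reached.
T6 would need K4, teal-permit, and K2 (Rule 6), but K4 is never granted.
amber-pass: reached.
K2: reached.
Reached: T36, amber-pass, and K2 — 3 of the 4.

3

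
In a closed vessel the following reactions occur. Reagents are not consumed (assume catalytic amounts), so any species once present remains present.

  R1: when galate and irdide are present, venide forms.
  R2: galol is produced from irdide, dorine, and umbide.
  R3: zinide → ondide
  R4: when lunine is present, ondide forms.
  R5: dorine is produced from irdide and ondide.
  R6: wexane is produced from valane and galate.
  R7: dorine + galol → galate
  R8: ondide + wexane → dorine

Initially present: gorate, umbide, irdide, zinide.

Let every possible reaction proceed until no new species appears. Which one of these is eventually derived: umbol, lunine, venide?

zinide present → ondide forms (R3).
irdide and ondide present → dorine forms (R5).
irdide, dorine, and umbide present → galol forms (R2).
dorine and galol present → galate forms (R7).
galate and irdide present → venide forms (R1).
No rule produces lunine, and it is not given. No rule produces umbol, and it is not given.

venide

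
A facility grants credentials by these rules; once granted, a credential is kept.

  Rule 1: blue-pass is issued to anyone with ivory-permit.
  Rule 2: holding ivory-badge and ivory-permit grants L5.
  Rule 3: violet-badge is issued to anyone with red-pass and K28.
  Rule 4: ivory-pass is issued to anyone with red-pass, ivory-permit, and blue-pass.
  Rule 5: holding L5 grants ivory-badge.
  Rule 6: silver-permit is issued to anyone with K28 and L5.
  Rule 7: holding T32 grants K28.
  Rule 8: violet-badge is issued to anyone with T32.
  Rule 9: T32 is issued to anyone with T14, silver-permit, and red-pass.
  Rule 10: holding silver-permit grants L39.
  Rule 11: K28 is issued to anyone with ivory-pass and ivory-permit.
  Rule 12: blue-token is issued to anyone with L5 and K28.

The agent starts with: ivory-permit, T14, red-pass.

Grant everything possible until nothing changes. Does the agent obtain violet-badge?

Holding ivory-permit grants blue-pass (Rule 1).
Holding red-pass, ivory-permit, and blue-pass grants ivory-pass (Rule 4).
Holding ivory-pass and ivory-permit grants K28 (Rule 11).
Holding red-pass and K28 grants violet-badge (Rule 3).

Yes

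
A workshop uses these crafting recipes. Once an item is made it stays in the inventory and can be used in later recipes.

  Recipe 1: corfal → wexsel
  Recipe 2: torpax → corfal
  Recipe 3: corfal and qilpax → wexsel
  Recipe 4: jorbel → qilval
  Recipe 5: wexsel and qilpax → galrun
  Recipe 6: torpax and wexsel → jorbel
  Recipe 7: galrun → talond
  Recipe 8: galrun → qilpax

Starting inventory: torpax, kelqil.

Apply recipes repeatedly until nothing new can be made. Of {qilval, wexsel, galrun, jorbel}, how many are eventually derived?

3

torpax → corfal (Recipe 2).
Using Recipe 1, corfal makes wexsel.
torpax and wexsel → jorbel (Recipe 6).
jorbel → qilval (Recipe 4).
qilval: reached.
wexsel: reached.
galrun would need wexsel and qilpax (Recipe 5), but qilpax is never obtained.
jorbel: reached.
Reached: qilval, wexsel, and jorbel — 3 of the 4.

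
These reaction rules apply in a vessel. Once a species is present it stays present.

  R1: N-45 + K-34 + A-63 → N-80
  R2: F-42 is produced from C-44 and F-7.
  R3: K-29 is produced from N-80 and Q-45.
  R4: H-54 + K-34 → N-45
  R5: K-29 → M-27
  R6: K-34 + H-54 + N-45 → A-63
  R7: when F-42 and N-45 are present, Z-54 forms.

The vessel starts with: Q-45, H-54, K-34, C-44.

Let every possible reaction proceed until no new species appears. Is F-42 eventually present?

F-42 would need C-44 and F-7 (R2), but F-7 never forms.

No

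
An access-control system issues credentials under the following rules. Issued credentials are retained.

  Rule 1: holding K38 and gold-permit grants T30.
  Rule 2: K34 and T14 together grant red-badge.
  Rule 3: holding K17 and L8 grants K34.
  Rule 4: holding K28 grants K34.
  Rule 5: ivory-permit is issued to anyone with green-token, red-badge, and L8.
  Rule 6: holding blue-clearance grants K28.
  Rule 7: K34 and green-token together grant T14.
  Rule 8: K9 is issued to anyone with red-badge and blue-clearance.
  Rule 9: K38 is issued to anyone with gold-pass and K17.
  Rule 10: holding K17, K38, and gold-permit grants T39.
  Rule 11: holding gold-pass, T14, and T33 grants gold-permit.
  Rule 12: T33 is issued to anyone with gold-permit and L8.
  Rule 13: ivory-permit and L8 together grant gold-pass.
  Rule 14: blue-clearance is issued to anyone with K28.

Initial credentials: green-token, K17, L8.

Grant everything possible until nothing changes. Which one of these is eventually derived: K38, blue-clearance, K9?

K38

Holding K17 and L8 grants K34 (Rule 3).
Holding K34 and green-token grants T14 (Rule 7).
Holding K34 and T14 grants red-badge (Rule 2).
Holding green-token, red-badge, and L8 grants ivory-permit (Rule 5).
Holding ivory-permit and L8 grants gold-pass (Rule 13).
Holding gold-pass and K17 grants K38 (Rule 9).
K9 would need red-badge and blue-clearance (Rule 8), but blue-clearance is never granted. blue-clearance would need K28 (Rule 14), but K28 is never granted.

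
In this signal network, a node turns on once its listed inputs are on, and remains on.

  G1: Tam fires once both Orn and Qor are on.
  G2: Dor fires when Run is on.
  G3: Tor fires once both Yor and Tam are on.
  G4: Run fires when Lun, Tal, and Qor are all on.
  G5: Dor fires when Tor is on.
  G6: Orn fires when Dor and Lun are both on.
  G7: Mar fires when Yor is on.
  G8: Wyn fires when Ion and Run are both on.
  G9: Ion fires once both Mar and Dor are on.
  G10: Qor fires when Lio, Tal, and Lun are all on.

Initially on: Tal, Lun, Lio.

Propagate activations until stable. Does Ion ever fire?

Ion would need Mar and Dor (G9), but Mar never turns on.

No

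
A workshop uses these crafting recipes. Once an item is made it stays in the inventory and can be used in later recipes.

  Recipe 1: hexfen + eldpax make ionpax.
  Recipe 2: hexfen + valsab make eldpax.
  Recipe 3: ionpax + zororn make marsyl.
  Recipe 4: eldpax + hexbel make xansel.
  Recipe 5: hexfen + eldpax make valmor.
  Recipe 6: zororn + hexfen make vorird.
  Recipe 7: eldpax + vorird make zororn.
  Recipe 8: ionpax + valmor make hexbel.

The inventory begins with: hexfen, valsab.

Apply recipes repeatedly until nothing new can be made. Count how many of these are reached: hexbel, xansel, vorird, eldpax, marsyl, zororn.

hexfen + valsab → eldpax (Recipe 2).
Using Recipe 1, hexfen and eldpax make ionpax.
hexfen + eldpax → valmor (Recipe 5).
ionpax + valmor → hexbel (Recipe 8).
eldpax + hexbel → xansel (Recipe 4).
hexbel: reached.
xansel: reached.
vorird would need zororn and hexfen (Recipe 6), but zororn is never obtained.
eldpax: reached.
marsyl would need ionpax and zororn (Recipe 3), but zororn is never obtained.
zororn would need eldpax and vorird (Recipe 7), but vorird is never obtained.
Reached: hexbel, xansel, and eldpax — 3 of the 6.

3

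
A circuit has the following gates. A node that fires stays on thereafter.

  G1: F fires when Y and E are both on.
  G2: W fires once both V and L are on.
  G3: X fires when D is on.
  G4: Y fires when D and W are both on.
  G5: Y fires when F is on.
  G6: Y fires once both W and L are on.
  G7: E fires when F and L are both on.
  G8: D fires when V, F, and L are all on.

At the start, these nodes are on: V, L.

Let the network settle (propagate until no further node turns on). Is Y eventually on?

G2: V and L on → W on.
W and L are on, so Y fires (G6).

Yes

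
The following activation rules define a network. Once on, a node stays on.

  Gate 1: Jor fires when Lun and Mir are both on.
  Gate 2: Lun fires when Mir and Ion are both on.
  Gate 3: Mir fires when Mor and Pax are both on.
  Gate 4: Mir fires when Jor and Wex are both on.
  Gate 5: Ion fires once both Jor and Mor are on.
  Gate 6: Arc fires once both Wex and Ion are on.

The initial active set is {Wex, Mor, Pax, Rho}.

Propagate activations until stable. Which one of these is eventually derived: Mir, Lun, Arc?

Mir

Gate 3: Mor and Pax on → Mir on.
Lun would need Mir and Ion (Gate 2), but Ion never turns on. Arc would need Wex and Ion (Gate 6), but Ion never turns on.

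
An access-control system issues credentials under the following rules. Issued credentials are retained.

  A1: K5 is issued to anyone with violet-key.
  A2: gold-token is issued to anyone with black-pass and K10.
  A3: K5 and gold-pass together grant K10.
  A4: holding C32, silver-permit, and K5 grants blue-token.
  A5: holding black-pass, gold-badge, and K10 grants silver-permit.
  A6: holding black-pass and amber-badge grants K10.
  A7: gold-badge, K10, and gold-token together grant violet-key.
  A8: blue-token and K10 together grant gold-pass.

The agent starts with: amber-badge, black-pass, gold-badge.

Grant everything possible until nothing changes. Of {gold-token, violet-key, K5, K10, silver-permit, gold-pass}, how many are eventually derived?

Holding black-pass and amber-badge grants K10 (A6).
Holding black-pass and K10 grants gold-token (A2).
Holding black-pass, gold-badge, and K10 grants silver-permit (A5).
Holding gold-badge, K10, and gold-token grants violet-key (A7).
Holding violet-key grants K5 (A1).
gold-token: reached.
violet-key: reached.
K5: reached.
K10: reached.
silver-permit: reached.
gold-pass would need blue-token and K10 (A8), but blue-token is never granted.
Reached: gold-token, violet-key, K5, K10, and silver-permit — 5 of the 6.

5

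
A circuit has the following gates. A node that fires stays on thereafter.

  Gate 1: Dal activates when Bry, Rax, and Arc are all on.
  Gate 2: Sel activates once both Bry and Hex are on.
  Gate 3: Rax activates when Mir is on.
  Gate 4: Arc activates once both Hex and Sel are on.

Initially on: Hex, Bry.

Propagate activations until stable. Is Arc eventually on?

Yes

Gate 2: Bry and Hex on → Sel on.
Gate 4: Hex and Sel on → Arc on.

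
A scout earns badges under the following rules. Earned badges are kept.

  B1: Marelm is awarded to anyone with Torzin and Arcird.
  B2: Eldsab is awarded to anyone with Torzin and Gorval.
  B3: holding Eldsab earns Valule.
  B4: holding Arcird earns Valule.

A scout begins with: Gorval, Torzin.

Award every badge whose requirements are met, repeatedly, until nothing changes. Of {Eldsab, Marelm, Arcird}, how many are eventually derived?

With Torzin and Gorval, Eldsab is earned (B2).
Eldsab: reached.
Marelm would need Torzin and Arcird (B1), but Arcird is never earned.
No rule produces Arcird, and it is not given.
Reached: Eldsab — 1 of the 3.

1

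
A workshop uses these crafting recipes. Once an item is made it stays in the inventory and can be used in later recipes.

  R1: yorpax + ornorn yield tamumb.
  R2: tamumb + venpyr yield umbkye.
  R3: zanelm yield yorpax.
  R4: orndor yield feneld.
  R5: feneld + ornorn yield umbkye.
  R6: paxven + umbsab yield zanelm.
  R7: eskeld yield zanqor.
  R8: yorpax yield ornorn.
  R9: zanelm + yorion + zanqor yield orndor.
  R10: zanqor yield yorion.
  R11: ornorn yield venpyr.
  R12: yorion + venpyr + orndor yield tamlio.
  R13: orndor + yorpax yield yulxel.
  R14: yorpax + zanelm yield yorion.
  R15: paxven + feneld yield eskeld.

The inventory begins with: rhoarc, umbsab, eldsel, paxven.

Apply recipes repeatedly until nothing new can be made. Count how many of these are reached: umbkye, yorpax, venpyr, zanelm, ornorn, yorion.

6

Using R6, paxven and umbsab make zanelm.
Using R3, zanelm makes yorpax.
Using R14, yorpax and zanelm make yorion.
Using R8, yorpax makes ornorn.
Using R11, ornorn makes venpyr.
Using R1, yorpax and ornorn make tamumb.
tamumb + venpyr → umbkye (R2).
umbkye: reached.
yorpax: reached.
venpyr: reached.
zanelm: reached.
ornorn: reached.
yorion: reached.
All 6 are reached.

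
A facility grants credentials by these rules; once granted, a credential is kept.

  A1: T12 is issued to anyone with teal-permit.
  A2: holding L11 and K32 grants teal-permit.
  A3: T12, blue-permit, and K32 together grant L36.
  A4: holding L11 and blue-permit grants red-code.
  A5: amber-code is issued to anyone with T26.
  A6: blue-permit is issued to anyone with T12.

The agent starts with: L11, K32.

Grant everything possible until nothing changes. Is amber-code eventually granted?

amber-code would need T26 (A5), but T26 is never granted.

No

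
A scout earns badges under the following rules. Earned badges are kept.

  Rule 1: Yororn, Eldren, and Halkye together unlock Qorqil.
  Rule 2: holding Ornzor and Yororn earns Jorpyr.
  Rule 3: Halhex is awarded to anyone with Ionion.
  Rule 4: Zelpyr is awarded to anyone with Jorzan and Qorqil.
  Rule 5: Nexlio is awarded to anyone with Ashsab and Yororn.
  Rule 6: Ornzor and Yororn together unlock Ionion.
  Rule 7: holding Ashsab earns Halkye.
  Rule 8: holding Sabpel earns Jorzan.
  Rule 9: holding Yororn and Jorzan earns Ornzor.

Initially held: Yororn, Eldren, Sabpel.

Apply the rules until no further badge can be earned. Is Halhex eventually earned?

Yes

With Sabpel, Jorzan is earned (Rule 8).
With Yororn and Jorzan, Ornzor is earned (Rule 9).
With Ornzor and Yororn, Ionion is earned (Rule 6).
With Ionion, Halhex is earned (Rule 3).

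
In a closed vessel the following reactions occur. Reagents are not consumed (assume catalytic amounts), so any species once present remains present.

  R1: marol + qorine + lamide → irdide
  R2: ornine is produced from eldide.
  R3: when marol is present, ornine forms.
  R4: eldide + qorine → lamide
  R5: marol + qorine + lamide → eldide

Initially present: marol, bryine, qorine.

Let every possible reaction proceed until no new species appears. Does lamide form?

No

lamide would need eldide and qorine (R4), but eldide never forms.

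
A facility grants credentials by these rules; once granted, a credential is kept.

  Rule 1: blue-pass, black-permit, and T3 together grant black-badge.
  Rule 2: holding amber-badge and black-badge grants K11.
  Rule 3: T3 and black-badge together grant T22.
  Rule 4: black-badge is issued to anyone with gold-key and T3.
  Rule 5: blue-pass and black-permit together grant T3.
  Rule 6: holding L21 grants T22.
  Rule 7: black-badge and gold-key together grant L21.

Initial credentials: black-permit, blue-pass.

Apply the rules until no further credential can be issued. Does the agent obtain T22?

Holding blue-pass and black-permit grants T3 (Rule 5).
Holding blue-pass, black-permit, and T3 grants black-badge (Rule 1).
Holding T3 and black-badge grants T22 (Rule 3).

Yes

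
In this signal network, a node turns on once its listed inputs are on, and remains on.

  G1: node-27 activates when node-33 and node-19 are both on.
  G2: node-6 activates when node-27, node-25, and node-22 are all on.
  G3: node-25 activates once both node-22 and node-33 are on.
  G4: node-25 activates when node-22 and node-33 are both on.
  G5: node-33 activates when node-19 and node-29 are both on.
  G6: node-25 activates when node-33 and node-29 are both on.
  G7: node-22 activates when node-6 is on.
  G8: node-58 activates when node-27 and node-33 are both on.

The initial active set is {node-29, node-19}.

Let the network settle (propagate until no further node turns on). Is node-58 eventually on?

Yes

node-19 and node-29 are on, so node-33 activates (G5).
node-33 and node-19 are on, so node-27 activates (G1).
G8: node-27 and node-33 on → node-58 on.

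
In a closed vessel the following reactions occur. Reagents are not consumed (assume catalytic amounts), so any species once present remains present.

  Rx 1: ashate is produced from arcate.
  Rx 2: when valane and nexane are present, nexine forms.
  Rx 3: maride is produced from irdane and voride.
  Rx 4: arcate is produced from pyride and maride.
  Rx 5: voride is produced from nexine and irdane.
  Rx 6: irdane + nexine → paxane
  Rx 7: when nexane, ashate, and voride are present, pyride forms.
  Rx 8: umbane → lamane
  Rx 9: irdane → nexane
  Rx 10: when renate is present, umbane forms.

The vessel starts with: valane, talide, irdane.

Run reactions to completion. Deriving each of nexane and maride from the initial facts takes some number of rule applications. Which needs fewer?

nexane

nexane: irdane present → nexane forms (Rx 9). [1 rule application]
maride: irdane present → nexane forms (Rx 9). valane and nexane present → nexine forms (Rx 2). nexine and irdane present → voride forms (Rx 5). irdane and voride present → maride forms (Rx 3). [4 rule applications]
nexane needs fewer.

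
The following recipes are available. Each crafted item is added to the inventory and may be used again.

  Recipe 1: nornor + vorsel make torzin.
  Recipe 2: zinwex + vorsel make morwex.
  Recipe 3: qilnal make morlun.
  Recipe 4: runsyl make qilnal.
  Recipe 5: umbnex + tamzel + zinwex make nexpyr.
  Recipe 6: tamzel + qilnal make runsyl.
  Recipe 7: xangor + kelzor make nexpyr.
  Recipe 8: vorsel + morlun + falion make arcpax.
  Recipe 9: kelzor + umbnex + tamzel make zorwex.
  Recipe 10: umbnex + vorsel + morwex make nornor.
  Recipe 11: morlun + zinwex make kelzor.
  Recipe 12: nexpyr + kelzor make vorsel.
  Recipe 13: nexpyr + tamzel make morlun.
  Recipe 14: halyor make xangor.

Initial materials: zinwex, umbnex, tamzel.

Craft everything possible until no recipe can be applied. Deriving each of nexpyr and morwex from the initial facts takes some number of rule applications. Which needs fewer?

nexpyr

nexpyr: umbnex + tamzel + zinwex → nexpyr (Recipe 5). [1 rule application]
morwex: umbnex + tamzel + zinwex → nexpyr (Recipe 5). nexpyr + tamzel → morlun (Recipe 13). Using Recipe 11, morlun and zinwex make kelzor. nexpyr + kelzor → vorsel (Recipe 12). zinwex + vorsel → morwex (Recipe 2). [5 rule applications]
nexpyr needs fewer.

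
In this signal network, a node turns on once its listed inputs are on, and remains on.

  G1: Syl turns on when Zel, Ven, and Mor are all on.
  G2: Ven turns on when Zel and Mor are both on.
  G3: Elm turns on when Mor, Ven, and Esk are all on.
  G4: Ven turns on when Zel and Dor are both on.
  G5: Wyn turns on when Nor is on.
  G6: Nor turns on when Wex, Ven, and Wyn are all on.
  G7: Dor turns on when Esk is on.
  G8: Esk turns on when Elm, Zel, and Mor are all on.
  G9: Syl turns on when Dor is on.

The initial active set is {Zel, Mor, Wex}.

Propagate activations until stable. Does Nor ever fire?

No

Nor would need Wex, Ven, and Wyn (G6), but Wyn never turns on.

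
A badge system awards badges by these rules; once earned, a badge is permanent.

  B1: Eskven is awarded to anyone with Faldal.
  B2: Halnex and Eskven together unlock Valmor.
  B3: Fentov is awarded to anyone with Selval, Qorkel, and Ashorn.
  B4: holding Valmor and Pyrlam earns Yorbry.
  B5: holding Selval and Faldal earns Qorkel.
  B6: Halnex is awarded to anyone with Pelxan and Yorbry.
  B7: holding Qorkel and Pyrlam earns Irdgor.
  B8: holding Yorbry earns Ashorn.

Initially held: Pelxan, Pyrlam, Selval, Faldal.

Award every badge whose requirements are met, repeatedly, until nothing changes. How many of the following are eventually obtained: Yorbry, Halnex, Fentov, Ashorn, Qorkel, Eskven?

With Faldal, Eskven is earned (B1).
With Selval and Faldal, Qorkel is earned (B5).
Yorbry would need Valmor and Pyrlam (B4), but Valmor is never earned.
Halnex would need Pelxan and Yorbry (B6), but Yorbry is never earned.
Fentov would need Selval, Qorkel, and Ashorn (B3), but Ashorn is never earned.
Ashorn would need Yorbry (B8), but Yorbry is never earned.
Qorkel: reached.
Eskven: reached.
Reached: Qorkel and Eskven — 2 of the 6.

2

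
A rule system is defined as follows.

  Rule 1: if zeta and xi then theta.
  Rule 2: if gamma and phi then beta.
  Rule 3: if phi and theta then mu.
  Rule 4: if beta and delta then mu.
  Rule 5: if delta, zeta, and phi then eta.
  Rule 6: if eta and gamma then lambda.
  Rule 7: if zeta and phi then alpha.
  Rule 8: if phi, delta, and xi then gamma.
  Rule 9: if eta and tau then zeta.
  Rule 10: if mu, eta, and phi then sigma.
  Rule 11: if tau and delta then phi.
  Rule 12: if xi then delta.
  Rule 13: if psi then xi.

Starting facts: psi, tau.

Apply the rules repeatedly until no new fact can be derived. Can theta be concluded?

No

theta would need zeta and xi (Rule 1), but zeta is never established.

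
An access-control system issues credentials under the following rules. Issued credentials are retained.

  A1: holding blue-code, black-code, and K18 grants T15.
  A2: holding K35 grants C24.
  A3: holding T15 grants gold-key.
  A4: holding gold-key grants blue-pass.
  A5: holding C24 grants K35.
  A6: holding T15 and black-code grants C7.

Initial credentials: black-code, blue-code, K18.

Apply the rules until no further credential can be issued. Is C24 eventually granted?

C24 would need K35 (A2), but K35 is never granted.

No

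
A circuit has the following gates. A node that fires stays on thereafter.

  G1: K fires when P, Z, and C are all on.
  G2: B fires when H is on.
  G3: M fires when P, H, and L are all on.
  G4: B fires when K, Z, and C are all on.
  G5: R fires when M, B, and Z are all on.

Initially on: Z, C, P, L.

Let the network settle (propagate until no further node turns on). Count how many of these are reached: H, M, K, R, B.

G1: P, Z, and C on → K on.
G4: K, Z, and C on → B on.
No rule produces H, and it is not given.
M would need P, H, and L (G3), but H never turns on.
K: reached.
R would need M, B, and Z (G5), but M never turns on.
B: reached.
Reached: K and B — 2 of the 5.

2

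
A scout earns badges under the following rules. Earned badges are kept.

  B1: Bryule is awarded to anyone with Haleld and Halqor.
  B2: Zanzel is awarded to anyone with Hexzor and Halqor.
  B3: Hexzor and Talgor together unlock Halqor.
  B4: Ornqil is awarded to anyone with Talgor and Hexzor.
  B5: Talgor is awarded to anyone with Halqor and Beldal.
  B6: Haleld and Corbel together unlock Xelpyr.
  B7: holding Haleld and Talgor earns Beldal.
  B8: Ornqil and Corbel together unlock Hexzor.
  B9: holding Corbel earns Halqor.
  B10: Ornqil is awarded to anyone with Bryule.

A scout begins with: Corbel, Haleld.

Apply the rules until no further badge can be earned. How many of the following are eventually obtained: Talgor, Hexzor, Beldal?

1

With Corbel, Halqor is earned (B9).
With Haleld and Halqor, Bryule is earned (B1).
With Bryule, Ornqil is earned (B10).
With Ornqil and Corbel, Hexzor is earned (B8).
Talgor would need Halqor and Beldal (B5), but Beldal is never earned.
Hexzor: reached.
Beldal would need Haleld and Talgor (B7), but Talgor is never earned.
Reached: Hexzor — 1 of the 3.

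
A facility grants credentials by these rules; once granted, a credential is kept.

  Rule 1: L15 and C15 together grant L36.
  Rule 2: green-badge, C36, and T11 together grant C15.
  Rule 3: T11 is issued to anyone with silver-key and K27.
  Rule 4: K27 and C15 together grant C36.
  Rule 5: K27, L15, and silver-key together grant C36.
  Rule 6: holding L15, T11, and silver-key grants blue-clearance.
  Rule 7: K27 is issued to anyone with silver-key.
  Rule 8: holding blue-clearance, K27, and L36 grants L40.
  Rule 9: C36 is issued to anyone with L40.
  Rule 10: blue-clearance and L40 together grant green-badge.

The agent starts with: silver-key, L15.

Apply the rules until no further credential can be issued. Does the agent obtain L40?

No

L40 would need blue-clearance, K27, and L36 (Rule 8), but L36 is never granted.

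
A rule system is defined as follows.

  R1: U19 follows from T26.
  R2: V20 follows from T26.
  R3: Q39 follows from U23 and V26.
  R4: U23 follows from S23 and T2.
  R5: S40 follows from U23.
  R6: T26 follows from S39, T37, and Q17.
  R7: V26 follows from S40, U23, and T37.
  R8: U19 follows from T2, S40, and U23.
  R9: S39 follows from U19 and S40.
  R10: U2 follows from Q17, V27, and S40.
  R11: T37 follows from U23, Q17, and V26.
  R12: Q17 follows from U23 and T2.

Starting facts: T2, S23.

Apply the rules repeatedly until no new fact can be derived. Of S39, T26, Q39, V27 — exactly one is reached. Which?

S23 and T2 hold, so U23 follows (R4).
U23 holds, so S40 follows (R5).
T2, S40, and U23 hold, so U19 follows (R8).
From U19 and S40, R9 gives S39.
T26 would need S39, T37, and Q17 (R6), but T37 is never established. No rule produces V27, and it is not given. Q39 would need U23 and V26 (R3), but V26 is never established.

S39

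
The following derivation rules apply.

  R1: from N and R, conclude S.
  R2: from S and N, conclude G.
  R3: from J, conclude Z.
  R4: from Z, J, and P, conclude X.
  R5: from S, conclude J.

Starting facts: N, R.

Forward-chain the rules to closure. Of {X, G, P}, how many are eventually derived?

1

N and R hold, so S follows (R1).
S and N hold, so G follows (R2).
X would need Z, J, and P (R4), but P is never established.
G: reached.
No rule produces P, and it is not given.
Reached: G — 1 of the 3.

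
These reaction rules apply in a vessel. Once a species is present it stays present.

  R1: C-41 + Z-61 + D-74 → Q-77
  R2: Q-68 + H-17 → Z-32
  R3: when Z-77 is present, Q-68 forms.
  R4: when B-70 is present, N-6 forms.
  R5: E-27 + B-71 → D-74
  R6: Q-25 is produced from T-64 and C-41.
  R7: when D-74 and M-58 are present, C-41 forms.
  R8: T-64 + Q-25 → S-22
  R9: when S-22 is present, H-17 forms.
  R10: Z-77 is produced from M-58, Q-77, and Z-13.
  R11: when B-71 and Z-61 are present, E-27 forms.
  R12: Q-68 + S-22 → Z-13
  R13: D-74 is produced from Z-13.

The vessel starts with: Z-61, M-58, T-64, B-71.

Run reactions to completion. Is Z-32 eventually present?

No

Z-32 would need Q-68 and H-17 (R2), but Q-68 never forms.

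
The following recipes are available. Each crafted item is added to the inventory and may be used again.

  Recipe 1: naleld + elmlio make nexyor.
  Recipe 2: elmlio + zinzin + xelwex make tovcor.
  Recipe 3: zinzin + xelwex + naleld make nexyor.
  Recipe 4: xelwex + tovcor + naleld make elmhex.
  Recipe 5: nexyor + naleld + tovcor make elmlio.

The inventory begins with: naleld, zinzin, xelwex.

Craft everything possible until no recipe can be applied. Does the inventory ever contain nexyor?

zinzin + xelwex + naleld → nexyor (Recipe 3).

Yes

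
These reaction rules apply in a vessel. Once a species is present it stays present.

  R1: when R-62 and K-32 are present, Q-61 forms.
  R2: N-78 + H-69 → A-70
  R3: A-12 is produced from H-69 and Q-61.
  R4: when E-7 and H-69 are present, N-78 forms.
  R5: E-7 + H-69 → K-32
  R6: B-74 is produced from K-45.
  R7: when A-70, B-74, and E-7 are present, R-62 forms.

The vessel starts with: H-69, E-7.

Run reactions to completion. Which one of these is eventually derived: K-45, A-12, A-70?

A-70

E-7 and H-69 present → N-78 forms (R4).
N-78 and H-69 present → A-70 forms (R2).
A-12 would need H-69 and Q-61 (R3), but Q-61 never forms. No rule produces K-45, and it is not given.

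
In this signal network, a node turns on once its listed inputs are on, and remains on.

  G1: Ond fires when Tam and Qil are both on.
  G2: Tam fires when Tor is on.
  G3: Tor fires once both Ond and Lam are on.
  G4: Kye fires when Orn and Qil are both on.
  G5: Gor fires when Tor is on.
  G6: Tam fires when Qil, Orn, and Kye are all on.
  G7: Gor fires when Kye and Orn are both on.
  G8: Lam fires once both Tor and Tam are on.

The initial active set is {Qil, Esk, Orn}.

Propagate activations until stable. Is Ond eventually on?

G4: Orn and Qil on → Kye on.
G6: Qil, Orn, and Kye on → Tam on.
Tam and Qil are on, so Ond fires (G1).

Yes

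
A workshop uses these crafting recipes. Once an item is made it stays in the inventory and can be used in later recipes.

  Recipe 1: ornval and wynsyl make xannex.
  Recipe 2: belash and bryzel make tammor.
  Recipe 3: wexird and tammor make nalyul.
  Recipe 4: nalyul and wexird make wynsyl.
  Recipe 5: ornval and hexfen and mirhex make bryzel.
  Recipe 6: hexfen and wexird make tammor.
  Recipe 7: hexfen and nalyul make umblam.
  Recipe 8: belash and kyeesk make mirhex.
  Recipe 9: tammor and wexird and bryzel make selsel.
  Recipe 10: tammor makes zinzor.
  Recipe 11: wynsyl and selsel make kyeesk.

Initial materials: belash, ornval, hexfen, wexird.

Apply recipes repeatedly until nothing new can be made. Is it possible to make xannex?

Using Recipe 6, hexfen and wexird make tammor.
Using Recipe 3, wexird and tammor make nalyul.
nalyul and wexird → wynsyl (Recipe 4).
ornval and wynsyl → xannex (Recipe 1).

Yes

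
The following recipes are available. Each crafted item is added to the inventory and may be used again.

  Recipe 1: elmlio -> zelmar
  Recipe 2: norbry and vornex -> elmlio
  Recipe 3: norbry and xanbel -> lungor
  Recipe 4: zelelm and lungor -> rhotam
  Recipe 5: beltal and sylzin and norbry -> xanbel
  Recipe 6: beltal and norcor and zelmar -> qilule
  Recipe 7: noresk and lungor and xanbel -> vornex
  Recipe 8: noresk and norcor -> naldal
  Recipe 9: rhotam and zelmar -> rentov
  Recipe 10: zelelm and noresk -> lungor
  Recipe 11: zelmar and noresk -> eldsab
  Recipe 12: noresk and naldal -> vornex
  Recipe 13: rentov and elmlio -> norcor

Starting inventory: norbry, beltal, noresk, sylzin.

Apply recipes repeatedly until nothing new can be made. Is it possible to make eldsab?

Yes

Using Recipe 5, beltal, sylzin, and norbry make xanbel.
norbry and xanbel -> lungor (Recipe 3).
Using Recipe 7, noresk, lungor, and xanbel make vornex.
norbry and vornex -> elmlio (Recipe 2).
elmlio -> zelmar (Recipe 1).
zelmar and noresk -> eldsab (Recipe 11).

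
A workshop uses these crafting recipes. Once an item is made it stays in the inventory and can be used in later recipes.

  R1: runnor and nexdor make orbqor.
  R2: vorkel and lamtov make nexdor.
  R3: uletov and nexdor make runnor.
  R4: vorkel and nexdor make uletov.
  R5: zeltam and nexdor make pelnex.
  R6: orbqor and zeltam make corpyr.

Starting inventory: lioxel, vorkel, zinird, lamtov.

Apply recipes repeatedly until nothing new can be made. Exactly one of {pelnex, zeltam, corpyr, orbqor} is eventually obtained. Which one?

Using R2, vorkel and lamtov make nexdor.
Using R4, vorkel and nexdor make uletov.
Using R3, uletov and nexdor make runnor.
Using R1, runnor and nexdor make orbqor.
pelnex would need zeltam and nexdor (R5), but zeltam is never obtained. No rule produces zeltam, and it is not given. corpyr would need orbqor and zeltam (R6), but zeltam is never obtained.

orbqor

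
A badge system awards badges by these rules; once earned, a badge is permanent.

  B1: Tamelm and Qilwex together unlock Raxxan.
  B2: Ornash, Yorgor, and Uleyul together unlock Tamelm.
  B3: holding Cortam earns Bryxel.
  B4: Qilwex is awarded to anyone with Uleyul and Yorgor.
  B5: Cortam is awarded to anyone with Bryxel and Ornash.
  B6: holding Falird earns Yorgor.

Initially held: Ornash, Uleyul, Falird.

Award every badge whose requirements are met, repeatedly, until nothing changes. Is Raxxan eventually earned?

Yes

With Falird, Yorgor is earned (B6).
With Ornash, Yorgor, and Uleyul, Tamelm is earned (B2).
With Uleyul and Yorgor, Qilwex is earned (B4).
With Tamelm and Qilwex, Raxxan is earned (B1).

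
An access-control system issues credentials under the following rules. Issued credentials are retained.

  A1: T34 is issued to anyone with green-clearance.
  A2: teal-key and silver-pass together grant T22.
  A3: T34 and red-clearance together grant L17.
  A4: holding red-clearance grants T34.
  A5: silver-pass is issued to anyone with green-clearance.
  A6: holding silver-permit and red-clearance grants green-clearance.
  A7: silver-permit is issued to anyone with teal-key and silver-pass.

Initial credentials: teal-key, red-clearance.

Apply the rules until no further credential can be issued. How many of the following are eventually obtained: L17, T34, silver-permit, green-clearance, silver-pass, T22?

Holding red-clearance grants T34 (A4).
Holding T34 and red-clearance grants L17 (A3).
L17: reached.
T34: reached.
silver-permit would need teal-key and silver-pass (A7), but silver-pass is never granted.
green-clearance would need silver-permit and red-clearance (A6), but silver-permit is never granted.
silver-pass would need green-clearance (A5), but green-clearance is never granted.
T22 would need teal-key and silver-pass (A2), but silver-pass is never granted.
Reached: L17 and T34 — 2 of the 6.

2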